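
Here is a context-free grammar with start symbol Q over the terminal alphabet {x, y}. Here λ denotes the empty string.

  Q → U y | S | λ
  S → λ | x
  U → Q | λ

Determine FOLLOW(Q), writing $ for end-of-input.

{$, y}

FIRST(S) = {λ, x}
FIRST(Q) = {λ, x, y}  (via U y, S)
FIRST(U) = {λ, x, y}  (via Q)
FOLLOW(Q) includes $ since Q is the start symbol.
FOLLOW(U): in Q→U y, U is followed by y with FIRST {y}. Thus FOLLOW(U) = {y}.
FOLLOW(Q): in U→Q, the suffix after Q is empty, so FOLLOW(Q) ⊇ FOLLOW(U) = {y}. Thus FOLLOW(Q) = {$, y}.
FOLLOW(S): in Q→S, the suffix after S is empty, so FOLLOW(S) ⊇ FOLLOW(Q) = {$, y}. Thus FOLLOW(S) = {$, y}.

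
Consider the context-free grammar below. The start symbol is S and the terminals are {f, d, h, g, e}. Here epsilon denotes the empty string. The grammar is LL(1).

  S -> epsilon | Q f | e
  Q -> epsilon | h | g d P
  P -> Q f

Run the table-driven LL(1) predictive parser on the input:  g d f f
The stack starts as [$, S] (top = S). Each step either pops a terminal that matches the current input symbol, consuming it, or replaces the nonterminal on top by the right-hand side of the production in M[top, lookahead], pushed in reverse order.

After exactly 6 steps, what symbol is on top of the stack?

f

step 1: stack=$ S  input=g d f f $  — expand S -> Q f
step 2: stack=$ f Q  input=g d f f $  — expand Q -> g d P
step 3: stack=$ f P d g  input=g d f f $  — match g
step 4: stack=$ f P d  input=d f f $  — match d
step 5: stack=$ f P  input=f f $  — expand P -> Q f
step 6: stack=$ f f Q  input=f f $  — expand Q -> epsilon
Stack after step 6: $ f f (top = f).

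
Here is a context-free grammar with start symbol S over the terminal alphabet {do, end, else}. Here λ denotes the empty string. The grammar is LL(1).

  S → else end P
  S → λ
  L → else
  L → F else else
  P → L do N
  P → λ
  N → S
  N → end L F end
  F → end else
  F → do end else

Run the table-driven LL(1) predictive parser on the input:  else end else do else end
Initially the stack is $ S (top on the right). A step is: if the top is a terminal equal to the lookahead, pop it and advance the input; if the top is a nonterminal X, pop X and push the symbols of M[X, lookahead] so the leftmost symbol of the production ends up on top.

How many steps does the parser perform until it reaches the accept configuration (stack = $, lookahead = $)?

12

      Stack         Input                        Action
   1  $ S           else end else do else end $  expand S → else end P
   2  $ P end else  else end else do else end $  match else
   3  $ P end       end else do else end $       match end
   4  $ P           else do else end $           expand P → L do N
   5  $ N do L      else do else end $           expand L → else
   6  $ N do else   else do else end $           match else
   7  $ N do        do else end $                match do
   8  $ N           else end $                   expand N → S
   9  $ S           else end $                   expand S → else end P
  10  $ P end else  else end $                   match else
  11  $ P end       end $                        match end
  12  $ P           $                            expand P → λ
Accept reached after 12 steps.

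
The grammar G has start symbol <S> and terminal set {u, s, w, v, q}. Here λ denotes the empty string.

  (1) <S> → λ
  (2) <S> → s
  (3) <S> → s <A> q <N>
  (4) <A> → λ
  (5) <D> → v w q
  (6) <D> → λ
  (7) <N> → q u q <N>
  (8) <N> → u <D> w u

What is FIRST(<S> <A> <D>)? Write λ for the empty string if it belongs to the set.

{λ, s, v}

FIRST(<S>) = {λ, s}
FIRST(<A>) = {λ}
FIRST(<D>) = {λ, v}
FIRST(<N>) = {q, u}
FIRST(<S> <A> <D>): take FIRST of each symbol in turn, carrying on past any symbol whose FIRST contains λ; result {λ, s, v}.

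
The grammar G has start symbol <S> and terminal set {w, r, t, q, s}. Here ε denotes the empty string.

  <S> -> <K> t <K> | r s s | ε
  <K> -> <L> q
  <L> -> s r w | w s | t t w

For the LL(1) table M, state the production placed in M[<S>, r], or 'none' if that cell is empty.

<S> -> r s s

FIRST(<L>): from <L>->s r w we get {s}; from <L>->w s we get {w}; from <L>->t t w we get {t}. So FIRST(<L>) = {s, t, w}.
FIRST(<K>): from <K>-><L> q we get {s, t, w}. So FIRST(<K>) = {s, t, w}.
FIRST(<S>): from <S>-><K> t <K> we get {s, t, w}; from <S>->r s s we get {r}; from <S>->ε we get {ε}. So FIRST(<S>) = {ε, r, s, t, w}.
FOLLOW(<S>) includes $ since <S> is the start symbol.
FOLLOW(<S>): <S> appears on no right-hand side. Thus FOLLOW(<S>) = {$}.
For <S> -> <K> t <K>: FIRST(<K> t <K>) = {s, t, w}, so it goes in M[<S>, t] for t ∈ {s, t, w}.
For <S> -> r s s: FIRST(r s s) = {r}, so it goes in M[<S>, t] for t ∈ {r}.
For <S> -> ε: FIRST(ε) = {ε}, so it goes in M[<S>, t] for t ∈ {}; since ε ∈ FIRST, also for every t ∈ FOLLOW(<S>) = {$}.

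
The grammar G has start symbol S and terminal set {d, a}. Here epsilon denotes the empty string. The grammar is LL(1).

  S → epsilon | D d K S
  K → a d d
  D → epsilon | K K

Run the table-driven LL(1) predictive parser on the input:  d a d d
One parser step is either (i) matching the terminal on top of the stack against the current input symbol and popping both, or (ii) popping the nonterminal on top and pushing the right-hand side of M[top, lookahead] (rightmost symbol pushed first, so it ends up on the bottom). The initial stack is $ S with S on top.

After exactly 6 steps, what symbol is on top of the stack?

step 1: stack=$ S  input=d a d d $  — expand S → D d K S
step 2: stack=$ S K d D  input=d a d d $  — expand D → epsilon
step 3: stack=$ S K d  input=d a d d $  — match d
step 4: stack=$ S K  input=a d d $  — expand K → a d d
step 5: stack=$ S d d a  input=a d d $  — match a
step 6: stack=$ S d d  input=d d $  — match d
Stack after step 6: $ S d (top = d).

d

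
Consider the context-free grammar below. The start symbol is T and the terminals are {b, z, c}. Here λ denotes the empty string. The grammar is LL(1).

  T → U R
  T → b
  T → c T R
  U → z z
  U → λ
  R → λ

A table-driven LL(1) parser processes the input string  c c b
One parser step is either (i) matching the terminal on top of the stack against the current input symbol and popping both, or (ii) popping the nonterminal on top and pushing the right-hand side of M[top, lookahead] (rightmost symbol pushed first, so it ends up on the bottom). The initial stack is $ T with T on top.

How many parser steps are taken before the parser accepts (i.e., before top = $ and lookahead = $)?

8

     Stack      Input    Action
  1  $ T        c c b $  expand T → c T R
  2  $ R T c    c c b $  match c
  3  $ R T      c b $    expand T → c T R
  4  $ R R T c  c b $    match c
  5  $ R R T    b $      expand T → b
  6  $ R R b    b $      match b
  7  $ R R      $        expand R → λ
  8  $ R        $        expand R → λ
Accept reached after 8 steps.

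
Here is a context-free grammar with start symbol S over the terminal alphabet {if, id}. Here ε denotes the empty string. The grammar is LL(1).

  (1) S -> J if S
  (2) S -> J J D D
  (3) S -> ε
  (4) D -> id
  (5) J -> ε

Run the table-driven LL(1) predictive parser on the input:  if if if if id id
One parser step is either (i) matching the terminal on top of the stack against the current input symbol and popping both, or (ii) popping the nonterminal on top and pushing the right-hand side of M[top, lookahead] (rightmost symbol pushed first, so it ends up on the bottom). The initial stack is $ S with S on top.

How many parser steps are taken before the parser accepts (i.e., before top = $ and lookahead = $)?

      Stack      Input                Action
   1  $ S        if if if if id id $  expand S -> J if S
   2  $ S if J   if if if if id id $  expand J -> ε
   3  $ S if     if if if if id id $  match if
   4  $ S        if if if id id $     expand S -> J if S
   5  $ S if J   if if if id id $     expand J -> ε
   6  $ S if     if if if id id $     match if
   7  $ S        if if id id $        expand S -> J if S
   8  $ S if J   if if id id $        expand J -> ε
   9  $ S if     if if id id $        match if
  10  $ S        if id id $           expand S -> J if S
  11  $ S if J   if id id $           expand J -> ε
  12  $ S if     if id id $           match if
  13  $ S        id id $              expand S -> J J D D
  14  $ D D J J  id id $              expand J -> ε
  15  $ D D J    id id $              expand J -> ε
  16  $ D D      id id $              expand D -> id
  17  $ D id     id id $              match id
  18  $ D        id $                 expand D -> id
  19  $ id       id $                 match id
Accept reached after 19 steps.

19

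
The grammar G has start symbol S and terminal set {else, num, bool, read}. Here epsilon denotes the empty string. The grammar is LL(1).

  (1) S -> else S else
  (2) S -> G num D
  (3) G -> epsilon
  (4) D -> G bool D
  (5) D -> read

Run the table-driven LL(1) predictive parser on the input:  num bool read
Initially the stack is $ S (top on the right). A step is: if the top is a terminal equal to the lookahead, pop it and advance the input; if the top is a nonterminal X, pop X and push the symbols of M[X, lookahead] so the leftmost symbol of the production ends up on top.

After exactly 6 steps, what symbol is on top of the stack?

step 1: stack=$ S  input=num bool read $  — expand S -> G num D
step 2: stack=$ D num G  input=num bool read $  — expand G -> epsilon
step 3: stack=$ D num  input=num bool read $  — match num
step 4: stack=$ D  input=bool read $  — expand D -> G bool D
step 5: stack=$ D bool G  input=bool read $  — expand G -> epsilon
step 6: stack=$ D bool  input=bool read $  — match bool
Stack after step 6: $ D (top = D).

D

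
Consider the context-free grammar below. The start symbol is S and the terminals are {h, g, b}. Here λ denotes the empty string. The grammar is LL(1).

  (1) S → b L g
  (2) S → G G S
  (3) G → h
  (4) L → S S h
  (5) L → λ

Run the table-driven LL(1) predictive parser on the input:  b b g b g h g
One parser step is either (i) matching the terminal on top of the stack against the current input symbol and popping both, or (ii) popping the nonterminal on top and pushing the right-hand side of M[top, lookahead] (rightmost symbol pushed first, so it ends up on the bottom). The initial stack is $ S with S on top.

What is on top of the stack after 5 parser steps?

step 1: stack=$ S  input=b b g b g h g $  — expand S → b L g
step 2: stack=$ g L b  input=b b g b g h g $  — match b
step 3: stack=$ g L  input=b g b g h g $  — expand L → S S h
step 4: stack=$ g h S S  input=b g b g h g $  — expand S → b L g
step 5: stack=$ g h S g L b  input=b g b g h g $  — match b
Stack after step 5: $ g h S g L (top = L).

L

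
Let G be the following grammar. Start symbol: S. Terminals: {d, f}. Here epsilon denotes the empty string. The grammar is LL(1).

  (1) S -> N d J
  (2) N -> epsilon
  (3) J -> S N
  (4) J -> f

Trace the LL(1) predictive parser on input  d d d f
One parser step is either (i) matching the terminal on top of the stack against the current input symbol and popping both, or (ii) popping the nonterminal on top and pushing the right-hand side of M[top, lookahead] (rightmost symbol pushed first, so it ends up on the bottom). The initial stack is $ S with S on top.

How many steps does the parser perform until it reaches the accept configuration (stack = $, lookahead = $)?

      Stack        Input      Action
   1  $ S          d d d f $  expand S -> N d J
   2  $ J d N      d d d f $  expand N -> epsilon
   3  $ J d        d d d f $  match d
   4  $ J          d d f $    expand J -> S N
   5  $ N S        d d f $    expand S -> N d J
   6  $ N J d N    d d f $    expand N -> epsilon
   7  $ N J d      d d f $    match d
   8  $ N J        d f $      expand J -> S N
   9  $ N N S      d f $      expand S -> N d J
  10  $ N N J d N  d f $      expand N -> epsilon
  11  $ N N J d    d f $      match d
  12  $ N N J      f $        expand J -> f
  13  $ N N f      f $        match f
  14  $ N N        $          expand N -> epsilon
  15  $ N          $          expand N -> epsilon
Accept reached after 15 steps.

15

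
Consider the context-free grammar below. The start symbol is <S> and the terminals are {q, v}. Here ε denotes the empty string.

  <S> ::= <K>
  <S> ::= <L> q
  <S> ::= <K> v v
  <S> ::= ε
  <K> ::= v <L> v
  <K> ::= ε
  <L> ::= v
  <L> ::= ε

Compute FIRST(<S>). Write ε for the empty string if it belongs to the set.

FIRST(<K>) = {ε, v}
FIRST(<L>) = {ε, v}
FIRST(<S>) = {ε, q, v}  (via <K>, <L> q, <K> v v)

{ε, q, v}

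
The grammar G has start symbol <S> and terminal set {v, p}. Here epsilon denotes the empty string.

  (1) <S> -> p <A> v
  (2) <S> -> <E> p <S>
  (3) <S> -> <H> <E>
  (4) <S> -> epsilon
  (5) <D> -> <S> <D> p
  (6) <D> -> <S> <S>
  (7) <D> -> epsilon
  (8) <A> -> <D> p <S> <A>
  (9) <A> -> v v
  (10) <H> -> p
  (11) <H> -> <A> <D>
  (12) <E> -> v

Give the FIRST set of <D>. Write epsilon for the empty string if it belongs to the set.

FIRST(<E>) = {v}
FIRST(<S>) = {epsilon, p, v}  (via <E> p <S>, <H> <E>)
FIRST(<D>) = {epsilon, p, v}  (via <S> <D> p, <S> <S>)
FIRST(<A>) = {p, v}  (via <D> p <S> <A>)
FIRST(<H>) = {p, v}  (via <A> <D>)

{epsilon, p, v}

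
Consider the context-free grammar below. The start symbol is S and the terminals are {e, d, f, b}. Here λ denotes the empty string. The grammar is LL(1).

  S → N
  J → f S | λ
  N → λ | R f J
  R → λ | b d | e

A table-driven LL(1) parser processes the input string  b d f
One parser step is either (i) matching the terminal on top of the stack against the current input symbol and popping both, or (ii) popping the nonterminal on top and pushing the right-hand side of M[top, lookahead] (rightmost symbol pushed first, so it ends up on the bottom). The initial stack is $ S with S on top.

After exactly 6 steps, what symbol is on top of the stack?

J

step 1: stack=$ S  input=b d f $  — expand S → N
step 2: stack=$ N  input=b d f $  — expand N → R f J
step 3: stack=$ J f R  input=b d f $  — expand R → b d
step 4: stack=$ J f d b  input=b d f $  — match b
step 5: stack=$ J f d  input=d f $  — match d
step 6: stack=$ J f  input=f $  — match f
Stack after step 6: $ J (top = J).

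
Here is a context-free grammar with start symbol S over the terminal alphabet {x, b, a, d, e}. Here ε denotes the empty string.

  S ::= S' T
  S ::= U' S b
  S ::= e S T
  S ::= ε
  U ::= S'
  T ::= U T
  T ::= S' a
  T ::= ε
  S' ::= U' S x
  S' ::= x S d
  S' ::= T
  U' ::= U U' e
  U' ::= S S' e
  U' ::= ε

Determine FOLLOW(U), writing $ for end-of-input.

FIRST(S) = {ε, a, b, e, x}  (via S' T, U' S b)
FIRST(U) = {ε, a, b, e, x}  (via S')
FIRST(T) = {ε, a, b, e, x}  (via U T, S' a)
FIRST(S') = {ε, a, b, e, x}  (via U' S x, T)
FIRST(U') = {ε, a, b, e, x}  (via U U' e, S S' e)
FOLLOW(S) includes $ since S is the start symbol.
FOLLOW(S): in S::=U' S b, S is followed by b with FIRST {b}; in S::=e S T, S is followed by T with FIRST {ε, a, b, e, x}; in S::=e S T, the suffix after S is nullable (adds nothing new); in S'::=U' S x, S is followed by x with FIRST {x}; in S'::=x S d, S is followed by d with FIRST {d}; in U'::=S S' e, S is followed by S' e with FIRST {a, b, e, x}. Thus FOLLOW(S) = {$, a, b, d, e, x}.
FOLLOW(U'): in S::=U' S b, U' is followed by S b with FIRST {a, b, e, x}; in S'::=U' S x, U' is followed by S x with FIRST {a, b, e, x}; in U'::=U U' e, U' is followed by e with FIRST {e}. Thus FOLLOW(U') = {a, b, e, x}.
FOLLOW(U): in T::=U T, U is followed by T with FIRST {ε, a, b, e, x}; in T::=U T, the suffix after U is nullable, so FOLLOW(U) ⊇ FOLLOW(T) = {$, a, b, d, e, x}; in U'::=U U' e, U is followed by U' e with FIRST {a, b, e, x}. Thus FOLLOW(U) = {$, a, b, d, e, x}.
FOLLOW(S'): in S::=S' T, S' is followed by T with FIRST {ε, a, b, e, x}; in S::=S' T, the suffix after S' is nullable, so FOLLOW(S') ⊇ FOLLOW(S) = {$, a, b, d, e, x}; in U::=S', the suffix after S' is empty, so FOLLOW(S') ⊇ FOLLOW(U) = {$, a, b, d, e, x}; in T::=S' a, S' is followed by a with FIRST {a}; in U'::=S S' e, S' is followed by e with FIRST {e}. Thus FOLLOW(S') = {$, a, b, d, e, x}.
FOLLOW(T): in S::=S' T, the suffix after T is empty, so FOLLOW(T) ⊇ FOLLOW(S) = {$, a, b, d, e, x}; in S::=e S T, the suffix after T is empty, so FOLLOW(T) ⊇ FOLLOW(S) = {$, a, b, d, e, x}; in T::=U T, the suffix after T is empty (adds nothing new); in S'::=T, the suffix after T is empty, so FOLLOW(T) ⊇ FOLLOW(S') = {$, a, b, d, e, x}. Thus FOLLOW(T) = {$, a, b, d, e, x}.

{$, a, b, d, e, x}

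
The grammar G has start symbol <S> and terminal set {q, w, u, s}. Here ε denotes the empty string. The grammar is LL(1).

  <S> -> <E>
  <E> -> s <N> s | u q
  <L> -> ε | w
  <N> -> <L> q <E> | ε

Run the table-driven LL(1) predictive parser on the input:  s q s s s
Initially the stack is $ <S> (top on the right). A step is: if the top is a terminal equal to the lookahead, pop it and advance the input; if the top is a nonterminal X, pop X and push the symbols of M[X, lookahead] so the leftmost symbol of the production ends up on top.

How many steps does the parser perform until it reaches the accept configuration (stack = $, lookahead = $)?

11

step 1: stack=$ <S>  input=s q s s s $  — expand <S> -> <E>
step 2: stack=$ <E>  input=s q s s s $  — expand <E> -> s <N> s
step 3: stack=$ s <N> s  input=s q s s s $  — match s
step 4: stack=$ s <N>  input=q s s s $  — expand <N> -> <L> q <E>
step 5: stack=$ s <E> q <L>  input=q s s s $  — expand <L> -> ε
step 6: stack=$ s <E> q  input=q s s s $  — match q
step 7: stack=$ s <E>  input=s s s $  — expand <E> -> s <N> s
step 8: stack=$ s s <N> s  input=s s s $  — match s
step 9: stack=$ s s <N>  input=s s $  — expand <N> -> ε
step 10: stack=$ s s  input=s s $  — match s
step 11: stack=$ s  input=s $  — match s
Accept reached after 11 steps.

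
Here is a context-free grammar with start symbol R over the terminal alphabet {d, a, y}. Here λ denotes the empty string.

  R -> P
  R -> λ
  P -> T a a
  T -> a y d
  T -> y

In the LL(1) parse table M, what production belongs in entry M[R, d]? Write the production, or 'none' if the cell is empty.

FIRST(T) = {a, y}
FIRST(P) = {a, y}  (via T a a)
FIRST(R) = {λ, a, y}  (via P)
FOLLOW(R) includes $ since R is the start symbol.
FOLLOW(R): R appears on no right-hand side. Thus FOLLOW(R) = {$}.
For R -> P: FIRST(P) = {a, y}, so it goes in M[R, t] for t ∈ {a, y}.
For R -> λ: FIRST(λ) = {λ}, so it goes in M[R, t] for t ∈ {}; since λ ∈ FIRST, also for every t ∈ FOLLOW(R) = {$}.
None of these place a production in M[R, d].

none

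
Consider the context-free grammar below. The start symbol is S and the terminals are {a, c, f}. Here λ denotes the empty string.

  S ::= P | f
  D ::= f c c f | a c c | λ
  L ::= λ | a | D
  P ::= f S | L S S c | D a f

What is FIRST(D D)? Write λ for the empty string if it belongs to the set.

{λ, a, f}

FIRST(D) = {λ, a, f}
FIRST(L) = {λ, a, f}  (via D)
FIRST(S) = {a, f}  (via P)
FIRST(P) = {a, f}  (via L S S c, D a f)
FIRST(D D): take FIRST of each symbol in turn, carrying on past any symbol whose FIRST contains λ; result {λ, a, f}.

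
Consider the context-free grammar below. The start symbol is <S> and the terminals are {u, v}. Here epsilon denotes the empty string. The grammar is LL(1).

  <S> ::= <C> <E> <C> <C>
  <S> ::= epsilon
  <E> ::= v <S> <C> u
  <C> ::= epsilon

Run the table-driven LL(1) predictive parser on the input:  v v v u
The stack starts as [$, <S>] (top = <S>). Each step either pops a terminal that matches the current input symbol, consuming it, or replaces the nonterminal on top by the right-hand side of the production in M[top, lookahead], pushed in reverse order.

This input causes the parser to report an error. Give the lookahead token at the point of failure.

$

step 1: stack=$ <S>  input=v v v u $  — expand <S> ::= <C> <E> <C> <C>
step 2: stack=$ <C> <C> <E> <C>  input=v v v u $  — expand <C> ::= epsilon
step 3: stack=$ <C> <C> <E>  input=v v v u $  — expand <E> ::= v <S> <C> u
step 4: stack=$ <C> <C> u <C> <S> v  input=v v v u $  — match v
step 5: stack=$ <C> <C> u <C> <S>  input=v v u $  — expand <S> ::= <C> <E> <C> <C>
step 6: stack=$ <C> <C> u <C> <C> <C> <E> <C>  input=v v u $  — expand <C> ::= epsilon
step 7: stack=$ <C> <C> u <C> <C> <C> <E>  input=v v u $  — expand <E> ::= v <S> <C> u
step 8: stack=$ <C> <C> u <C> <C> <C> u <C> <S> v  input=v v u $  — match v
step 9: stack=$ <C> <C> u <C> <C> <C> u <C> <S>  input=v u $  — expand <S> ::= <C> <E> <C> <C>
step 10: stack=$ <C> <C> u <C> <C> <C> u <C> <C> <C> <E> <C>  input=v u $  — expand <C> ::= epsilon
step 11: stack=$ <C> <C> u <C> <C> <C> u <C> <C> <C> <E>  input=v u $  — expand <E> ::= v <S> <C> u
step 12: stack=$ <C> <C> u <C> <C> <C> u <C> <C> <C> u <C> <S> v  input=v u $  — match v
step 13: stack=$ <C> <C> u <C> <C> <C> u <C> <C> <C> u <C> <S>  input=u $  — expand <S> ::= epsilon
step 14: stack=$ <C> <C> u <C> <C> <C> u <C> <C> <C> u <C>  input=u $  — expand <C> ::= epsilon
step 15: stack=$ <C> <C> u <C> <C> <C> u <C> <C> <C> u  input=u $  — match u
step 16: stack=$ <C> <C> u <C> <C> <C> u <C> <C> <C>  input=$  — expand <C> ::= epsilon
step 17: stack=$ <C> <C> u <C> <C> <C> u <C> <C>  input=$  — expand <C> ::= epsilon
step 18: stack=$ <C> <C> u <C> <C> <C> u <C>  input=$  — expand <C> ::= epsilon
step 19: stack=$ <C> <C> u <C> <C> <C> u  input=$  — error: top is terminal u but lookahead is $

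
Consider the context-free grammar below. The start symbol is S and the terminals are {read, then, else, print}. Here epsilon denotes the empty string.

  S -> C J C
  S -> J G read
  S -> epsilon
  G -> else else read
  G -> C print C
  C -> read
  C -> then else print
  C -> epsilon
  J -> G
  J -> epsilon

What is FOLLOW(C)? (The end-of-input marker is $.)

FIRST(C): from C->read we get {read}; from C->then else print we get {then}; from C->epsilon we get {epsilon}. So FIRST(C) = {epsilon, read, then}.
FIRST(G): from G->else else read we get {else}; from G->C print C we get {print, read, then}. So FIRST(G) = {else, print, read, then}.
FIRST(J): from J->G we get {else, print, read, then}; from J->epsilon we get {epsilon}. So FIRST(J) = {epsilon, else, print, read, then}.
FIRST(S): from S->C J C we get {epsilon, else, print, read, then}; from S->J G read we get {else, print, read, then}; from S->epsilon we get {epsilon}. So FIRST(S) = {epsilon, else, print, read, then}.
FOLLOW(S) includes $ since S is the start symbol.
FOLLOW(S): S appears on no right-hand side. Thus FOLLOW(S) = {$}.
FOLLOW(J): in S->C J C, J is followed by C with FIRST {epsilon, read, then}; in S->C J C, the suffix after J is nullable, so FOLLOW(J) ⊇ FOLLOW(S) = {$}; in S->J G read, J is followed by G read with FIRST {else, print, read, then}. Thus FOLLOW(J) = {$, else, print, read, then}.
FOLLOW(G): in S->J G read, G is followed by read with FIRST {read}; in J->G, the suffix after G is empty, so FOLLOW(G) ⊇ FOLLOW(J) = {$, else, print, read, then}. Thus FOLLOW(G) = {$, else, print, read, then}.
FOLLOW(C): in S->C J C (occurrence 1), C is followed by J C with FIRST {epsilon, else, print, read, then}; in S->C J C (occurrence 1), the suffix after C is nullable, so FOLLOW(C) ⊇ FOLLOW(S) = {$}; in S->C J C (occurrence 2), the suffix after C is empty, so FOLLOW(C) ⊇ FOLLOW(S) = {$}; in G->C print C (occurrence 1), C is followed by print C with FIRST {print}; in G->C print C (occurrence 2), the suffix after C is empty, so FOLLOW(C) ⊇ FOLLOW(G) = {$, else, print, read, then}. Thus FOLLOW(C) = {$, else, print, read, then}.

{$, else, print, read, then}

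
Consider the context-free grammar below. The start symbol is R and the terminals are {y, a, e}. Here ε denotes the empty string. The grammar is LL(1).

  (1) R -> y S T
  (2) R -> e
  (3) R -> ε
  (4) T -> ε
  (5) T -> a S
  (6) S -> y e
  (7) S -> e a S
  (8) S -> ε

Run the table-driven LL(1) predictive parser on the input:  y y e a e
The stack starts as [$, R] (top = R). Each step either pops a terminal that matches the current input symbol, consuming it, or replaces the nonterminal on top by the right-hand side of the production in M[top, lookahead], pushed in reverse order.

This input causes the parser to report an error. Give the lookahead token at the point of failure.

$

      Stack    Input        Action
   1  $ R      y y e a e $  expand R -> y S T
   2  $ T S y  y y e a e $  match y
   3  $ T S    y e a e $    expand S -> y e
   4  $ T e y  y e a e $    match y
   5  $ T e    e a e $      match e
   6  $ T      a e $        expand T -> a S
   7  $ S a    a e $        match a
   8  $ S      e $          expand S -> e a S
   9  $ S a e  e $          match e
  10  $ S a    $            error: top is terminal a but lookahead is $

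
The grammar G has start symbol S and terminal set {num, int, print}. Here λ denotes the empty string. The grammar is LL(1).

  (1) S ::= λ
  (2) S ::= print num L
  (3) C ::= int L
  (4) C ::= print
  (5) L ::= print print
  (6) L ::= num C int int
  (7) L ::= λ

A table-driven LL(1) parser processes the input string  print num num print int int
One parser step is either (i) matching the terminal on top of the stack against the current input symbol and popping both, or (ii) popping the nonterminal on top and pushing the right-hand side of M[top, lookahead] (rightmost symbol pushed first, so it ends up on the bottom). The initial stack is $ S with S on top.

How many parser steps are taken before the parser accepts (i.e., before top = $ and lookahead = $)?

9

     Stack            Input                          Action
  1  $ S              print num num print int int $  expand S ::= print num L
  2  $ L num print    print num num print int int $  match print
  3  $ L num          num num print int int $        match num
  4  $ L              num print int int $            expand L ::= num C int int
  5  $ int int C num  num print int int $            match num
  6  $ int int C      print int int $                expand C ::= print
  7  $ int int print  print int int $                match print
  8  $ int int        int int $                      match int
  9  $ int            int $                          match int
Accept reached after 9 steps.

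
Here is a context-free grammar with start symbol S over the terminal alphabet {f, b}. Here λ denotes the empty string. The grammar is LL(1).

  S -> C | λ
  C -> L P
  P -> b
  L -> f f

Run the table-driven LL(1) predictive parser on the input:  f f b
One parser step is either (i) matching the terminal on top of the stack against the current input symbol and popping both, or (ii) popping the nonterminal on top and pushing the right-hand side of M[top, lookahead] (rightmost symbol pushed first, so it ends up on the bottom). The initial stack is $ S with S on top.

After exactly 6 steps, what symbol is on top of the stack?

b

     Stack    Input    Action
  1  $ S      f f b $  expand S -> C
  2  $ C      f f b $  expand C -> L P
  3  $ P L    f f b $  expand L -> f f
  4  $ P f f  f f b $  match f
  5  $ P f    f b $    match f
  6  $ P      b $      expand P -> b
Stack after step 6: $ b (top = b).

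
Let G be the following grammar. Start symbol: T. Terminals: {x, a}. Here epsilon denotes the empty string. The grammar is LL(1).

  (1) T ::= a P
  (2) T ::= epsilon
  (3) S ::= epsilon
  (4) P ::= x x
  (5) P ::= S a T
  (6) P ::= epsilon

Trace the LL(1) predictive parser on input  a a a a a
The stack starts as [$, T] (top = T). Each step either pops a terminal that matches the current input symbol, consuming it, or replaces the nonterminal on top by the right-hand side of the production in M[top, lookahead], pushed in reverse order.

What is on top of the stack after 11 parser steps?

a

      Stack    Input        Action
   1  $ T      a a a a a $  expand T ::= a P
   2  $ P a    a a a a a $  match a
   3  $ P      a a a a $    expand P ::= S a T
   4  $ T a S  a a a a $    expand S ::= epsilon
   5  $ T a    a a a a $    match a
   6  $ T      a a a $      expand T ::= a P
   7  $ P a    a a a $      match a
   8  $ P      a a $        expand P ::= S a T
   9  $ T a S  a a $        expand S ::= epsilon
  10  $ T a    a a $        match a
  11  $ T      a $          expand T ::= a P
Stack after step 11: $ P a (top = a).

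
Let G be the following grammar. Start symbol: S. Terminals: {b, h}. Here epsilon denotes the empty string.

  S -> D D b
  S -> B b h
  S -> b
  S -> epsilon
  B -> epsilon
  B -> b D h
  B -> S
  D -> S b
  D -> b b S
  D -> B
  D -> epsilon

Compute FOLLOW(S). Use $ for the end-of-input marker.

{$, b, h}

FIRST(S): from S->D D b we get {b}; from S->B b h we get {b}; from S->b we get {b}; from S->epsilon we get {epsilon}. So FIRST(S) = {epsilon, b}.
FIRST(B): from B->epsilon we get {epsilon}; from B->b D h we get {b}; from B->S we get {epsilon, b}. So FIRST(B) = {epsilon, b}.
FIRST(D): from D->S b we get {b}; from D->b b S we get {b}; from D->B we get {epsilon, b}; from D->epsilon we get {epsilon}. So FIRST(D) = {epsilon, b}.
FOLLOW(S) includes $ since S is the start symbol.
FOLLOW(D): in S->D D b (occurrence 1), D is followed by D b with FIRST {b}; in S->D D b (occurrence 2), D is followed by b with FIRST {b}; in B->b D h, D is followed by h with FIRST {h}. Thus FOLLOW(D) = {b, h}.
FOLLOW(B): in S->B b h, B is followed by b h with FIRST {b}; in D->B, the suffix after B is empty, so FOLLOW(B) ⊇ FOLLOW(D) = {b, h}. Thus FOLLOW(B) = {b, h}.
FOLLOW(S): in B->S, the suffix after S is empty, so FOLLOW(S) ⊇ FOLLOW(B) = {b, h}; in D->S b, S is followed by b with FIRST {b}; in D->b b S, the suffix after S is empty, so FOLLOW(S) ⊇ FOLLOW(D) = {b, h}. Thus FOLLOW(S) = {$, b, h}.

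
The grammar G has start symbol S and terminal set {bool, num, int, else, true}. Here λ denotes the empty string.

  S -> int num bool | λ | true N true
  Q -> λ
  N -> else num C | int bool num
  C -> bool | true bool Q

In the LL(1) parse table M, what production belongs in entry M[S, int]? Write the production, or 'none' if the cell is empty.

FIRST(S): from S->int num bool we get {int}; from S->λ we get {λ}; from S->true N true we get {true}. So FIRST(S) = {λ, int, true}.
FIRST(Q): from Q->λ we get {λ}. So FIRST(Q) = {λ}.
FIRST(N): from N->else num C we get {else}; from N->int bool num we get {int}. So FIRST(N) = {else, int}.
FIRST(C): from C->bool we get {bool}; from C->true bool Q we get {true}. So FIRST(C) = {bool, true}.
FOLLOW(S) includes $ since S is the start symbol.
FOLLOW(S): S appears on no right-hand side. Thus FOLLOW(S) = {$}.
For S -> int num bool: FIRST(int num bool) = {int}, so it goes in M[S, t] for t ∈ {int}.
For S -> λ: FIRST(λ) = {λ}, so it goes in M[S, t] for t ∈ {}; since λ ∈ FIRST, also for every t ∈ FOLLOW(S) = {$}.
For S -> true N true: FIRST(true N true) = {true}, so it goes in M[S, t] for t ∈ {true}.

S -> int num bool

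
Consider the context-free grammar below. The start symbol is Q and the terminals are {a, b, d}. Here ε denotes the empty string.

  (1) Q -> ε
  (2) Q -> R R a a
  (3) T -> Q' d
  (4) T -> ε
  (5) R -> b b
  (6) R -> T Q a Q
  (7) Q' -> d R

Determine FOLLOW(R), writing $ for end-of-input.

FIRST(Q'): from Q'->d R we get {d}. So FIRST(Q') = {d}.
FIRST(T): from T->Q' d we get {d}; from T->ε we get {ε}. So FIRST(T) = {ε, d}.
FIRST(Q): from Q->ε we get {ε}; from Q->R R a a we get {a, b, d}. So FIRST(Q) = {ε, a, b, d}.
FIRST(R): from R->b b we get {b}; from R->T Q a Q we get {a, b, d}. So FIRST(R) = {a, b, d}.
FOLLOW(Q) includes $ since Q is the start symbol.
FOLLOW(T): in R->T Q a Q, T is followed by Q a Q with FIRST {a, b, d}. Thus FOLLOW(T) = {a, b, d}.
FOLLOW(Q'): in T->Q' d, Q' is followed by d with FIRST {d}. Thus FOLLOW(Q') = {d}.
FOLLOW(R): in Q->R R a a (occurrence 1), R is followed by R a a with FIRST {a, b, d}; in Q->R R a a (occurrence 2), R is followed by a a with FIRST {a}; in Q'->d R, the suffix after R is empty, so FOLLOW(R) ⊇ FOLLOW(Q') = {d}. Thus FOLLOW(R) = {a, b, d}.
FOLLOW(Q): in R->T Q a Q (occurrence 1), Q is followed by a Q with FIRST {a}; in R->T Q a Q (occurrence 2), the suffix after Q is empty, so FOLLOW(Q) ⊇ FOLLOW(R) = {a, b, d}. Thus FOLLOW(Q) = {$, a, b, d}.

{a, b, d}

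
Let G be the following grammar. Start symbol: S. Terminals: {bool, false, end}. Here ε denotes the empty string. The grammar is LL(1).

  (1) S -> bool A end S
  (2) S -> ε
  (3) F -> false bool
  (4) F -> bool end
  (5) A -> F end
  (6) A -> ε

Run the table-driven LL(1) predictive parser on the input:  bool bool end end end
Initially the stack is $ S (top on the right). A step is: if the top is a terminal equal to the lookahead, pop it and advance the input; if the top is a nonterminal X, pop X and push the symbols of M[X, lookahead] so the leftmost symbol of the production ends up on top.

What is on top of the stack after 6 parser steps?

end

step 1: stack=$ S  input=bool bool end end end $  — expand S -> bool A end S
step 2: stack=$ S end A bool  input=bool bool end end end $  — match bool
step 3: stack=$ S end A  input=bool end end end $  — expand A -> F end
step 4: stack=$ S end end F  input=bool end end end $  — expand F -> bool end
step 5: stack=$ S end end end bool  input=bool end end end $  — match bool
step 6: stack=$ S end end end  input=end end end $  — match end
Stack after step 6: $ S end end (top = end).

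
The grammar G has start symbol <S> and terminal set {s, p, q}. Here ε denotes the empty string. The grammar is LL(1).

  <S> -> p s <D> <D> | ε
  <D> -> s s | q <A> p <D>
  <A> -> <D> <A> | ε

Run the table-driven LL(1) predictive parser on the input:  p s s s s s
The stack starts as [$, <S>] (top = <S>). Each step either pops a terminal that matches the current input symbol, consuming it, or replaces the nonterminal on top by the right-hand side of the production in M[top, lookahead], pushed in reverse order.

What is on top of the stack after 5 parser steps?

     Stack          Input          Action
  1  $ <S>          p s s s s s $  expand <S> -> p s <D> <D>
  2  $ <D> <D> s p  p s s s s s $  match p
  3  $ <D> <D> s    s s s s s $    match s
  4  $ <D> <D>      s s s s $      expand <D> -> s s
  5  $ <D> s s      s s s s $      match s
Stack after step 5: $ <D> s (top = s).

s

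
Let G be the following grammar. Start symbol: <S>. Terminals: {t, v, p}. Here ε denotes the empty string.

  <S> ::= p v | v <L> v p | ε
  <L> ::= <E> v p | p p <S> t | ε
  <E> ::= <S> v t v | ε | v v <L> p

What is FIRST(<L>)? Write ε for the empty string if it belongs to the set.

{ε, p, v}

FIRST(<S>): from <S>::=p v we get {p}; from <S>::=v <L> v p we get {v}; from <S>::=ε we get {ε}. So FIRST(<S>) = {ε, p, v}.
FIRST(<E>): from <E>::=<S> v t v we get {p, v}; from <E>::=ε we get {ε}; from <E>::=v v <L> p we get {v}. So FIRST(<E>) = {ε, p, v}.
FIRST(<L>): from <L>::=<E> v p we get {p, v}; from <L>::=p p <S> t we get {p}; from <L>::=ε we get {ε}. So FIRST(<L>) = {ε, p, v}.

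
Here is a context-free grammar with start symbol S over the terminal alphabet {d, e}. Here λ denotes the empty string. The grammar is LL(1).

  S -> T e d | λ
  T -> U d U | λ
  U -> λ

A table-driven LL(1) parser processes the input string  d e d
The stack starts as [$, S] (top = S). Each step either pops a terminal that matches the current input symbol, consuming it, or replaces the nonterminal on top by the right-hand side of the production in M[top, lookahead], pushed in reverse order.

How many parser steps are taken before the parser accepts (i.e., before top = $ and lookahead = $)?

step 1: stack=$ S  input=d e d $  — expand S -> T e d
step 2: stack=$ d e T  input=d e d $  — expand T -> U d U
step 3: stack=$ d e U d U  input=d e d $  — expand U -> λ
step 4: stack=$ d e U d  input=d e d $  — match d
step 5: stack=$ d e U  input=e d $  — expand U -> λ
step 6: stack=$ d e  input=e d $  — match e
step 7: stack=$ d  input=d $  — match d
Accept reached after 7 steps.

7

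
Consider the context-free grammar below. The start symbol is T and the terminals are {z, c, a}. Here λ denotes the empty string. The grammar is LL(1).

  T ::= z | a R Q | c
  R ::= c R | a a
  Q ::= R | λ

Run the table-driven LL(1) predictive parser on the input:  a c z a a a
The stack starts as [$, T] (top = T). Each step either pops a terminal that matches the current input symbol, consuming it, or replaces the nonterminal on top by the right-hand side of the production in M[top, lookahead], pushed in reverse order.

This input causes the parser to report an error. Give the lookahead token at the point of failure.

step 1: stack=$ T  input=a c z a a a $  — expand T ::= a R Q
step 2: stack=$ Q R a  input=a c z a a a $  — match a
step 3: stack=$ Q R  input=c z a a a $  — expand R ::= c R
step 4: stack=$ Q R c  input=c z a a a $  — match c
step 5: stack=$ Q R  input=z a a a $  — error: M[R, z] is empty

z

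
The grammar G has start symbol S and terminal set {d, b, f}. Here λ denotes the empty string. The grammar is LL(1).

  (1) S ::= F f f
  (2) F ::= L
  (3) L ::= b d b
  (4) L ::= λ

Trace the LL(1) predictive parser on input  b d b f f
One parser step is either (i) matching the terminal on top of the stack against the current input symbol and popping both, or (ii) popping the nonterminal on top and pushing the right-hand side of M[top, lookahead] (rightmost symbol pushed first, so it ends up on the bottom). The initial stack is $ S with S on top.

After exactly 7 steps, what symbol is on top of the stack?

f

step 1: stack=$ S  input=b d b f f $  — expand S ::= F f f
step 2: stack=$ f f F  input=b d b f f $  — expand F ::= L
step 3: stack=$ f f L  input=b d b f f $  — expand L ::= b d b
step 4: stack=$ f f b d b  input=b d b f f $  — match b
step 5: stack=$ f f b d  input=d b f f $  — match d
step 6: stack=$ f f b  input=b f f $  — match b
step 7: stack=$ f f  input=f f $  — match f
Stack after step 7: $ f (top = f).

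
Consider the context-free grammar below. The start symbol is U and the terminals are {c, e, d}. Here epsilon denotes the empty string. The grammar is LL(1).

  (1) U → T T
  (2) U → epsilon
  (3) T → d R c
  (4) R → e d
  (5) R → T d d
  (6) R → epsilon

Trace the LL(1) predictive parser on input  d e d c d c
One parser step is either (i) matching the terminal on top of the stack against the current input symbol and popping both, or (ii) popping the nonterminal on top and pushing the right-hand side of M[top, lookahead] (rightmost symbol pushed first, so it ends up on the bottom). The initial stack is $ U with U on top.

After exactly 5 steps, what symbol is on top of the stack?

     Stack      Input          Action
  1  $ U        d e d c d c $  expand U → T T
  2  $ T T      d e d c d c $  expand T → d R c
  3  $ T c R d  d e d c d c $  match d
  4  $ T c R    e d c d c $    expand R → e d
  5  $ T c d e  e d c d c $    match e
Stack after step 5: $ T c d (top = d).

d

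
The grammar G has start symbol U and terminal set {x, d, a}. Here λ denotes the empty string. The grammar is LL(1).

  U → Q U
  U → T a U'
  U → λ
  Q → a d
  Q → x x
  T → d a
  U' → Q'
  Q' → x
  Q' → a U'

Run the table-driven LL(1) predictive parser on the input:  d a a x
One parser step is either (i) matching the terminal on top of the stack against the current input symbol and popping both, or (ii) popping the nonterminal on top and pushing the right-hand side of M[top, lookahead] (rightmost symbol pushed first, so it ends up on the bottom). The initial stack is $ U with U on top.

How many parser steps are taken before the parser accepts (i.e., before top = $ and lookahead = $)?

8

step 1: stack=$ U  input=d a a x $  — expand U → T a U'
step 2: stack=$ U' a T  input=d a a x $  — expand T → d a
step 3: stack=$ U' a a d  input=d a a x $  — match d
step 4: stack=$ U' a a  input=a a x $  — match a
step 5: stack=$ U' a  input=a x $  — match a
step 6: stack=$ U'  input=x $  — expand U' → Q'
step 7: stack=$ Q'  input=x $  — expand Q' → x
step 8: stack=$ x  input=x $  — match x
Accept reached after 8 steps.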